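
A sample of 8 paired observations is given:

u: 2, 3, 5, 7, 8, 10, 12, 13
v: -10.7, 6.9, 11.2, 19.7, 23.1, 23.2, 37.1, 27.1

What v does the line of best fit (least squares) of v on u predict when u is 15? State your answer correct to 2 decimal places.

41.90

n = 8, Σx = 60, Σy = 137.6, Σxy = 1407.5, Σx² = 564
Sxx = Σx² − (Σx)²/n = 564 − 450 = 114
Sxy = Σxy − (Σx)(Σy)/n = 1407.5 − 1032 = 375.5
b = Sxy/Sxx = 375.5/114 = 3.293860
a = ȳ − b·x̄ = 17.2 − 3.293860·7.5 = -7.503947
ŷ(15) = a + b·15 = -7.503947 + 3.293860·15 = 41.903947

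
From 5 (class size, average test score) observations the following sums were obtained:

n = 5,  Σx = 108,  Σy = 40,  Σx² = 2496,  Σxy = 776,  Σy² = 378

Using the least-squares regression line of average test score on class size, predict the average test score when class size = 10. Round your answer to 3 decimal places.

Sxx = Σx² − (Σx)²/n = 2496 − 2332.8 = 163.2
Sxy = Σxy − (Σx)(Σy)/n = 776 − 864 = -88
b = Sxy/Sxx = -88/163.2 = -0.539216
a = ȳ − b·x̄ = 8 − (-0.539216)·21.6 = 19.647059
ŷ(10) = a + b·10 = 19.647059 + (-0.539216)·10 = 14.254902

14.255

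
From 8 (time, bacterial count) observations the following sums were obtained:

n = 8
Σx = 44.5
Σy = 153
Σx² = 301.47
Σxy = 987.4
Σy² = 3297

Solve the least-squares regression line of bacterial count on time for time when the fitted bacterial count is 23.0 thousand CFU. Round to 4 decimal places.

7.0956

Sxx = Σx² − (Σx)²/n = 301.47 − 247.53125 = 53.93875
Sxy = Σxy − (Σx)(Σy)/n = 987.4 − 851.0625 = 136.3375
b = Sxy/Sxx = 136.3375/53.93875 = 2.527636
a = ȳ − b·x̄ = 19.125 − 2.527636·5.5625 = 5.065027
Set a + b·x = 23.0: x = (23.0 − 5.065027) / 2.527636 = 7.095553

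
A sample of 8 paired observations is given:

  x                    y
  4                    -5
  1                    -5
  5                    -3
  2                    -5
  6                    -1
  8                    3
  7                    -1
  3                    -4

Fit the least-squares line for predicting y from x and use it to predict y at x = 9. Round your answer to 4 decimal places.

n = 8, Σx = 36, Σy = -21, Σxy = -51, Σx² = 204
Sxx = Σx² − (Σx)²/n = 204 − 162 = 42
Sxy = Σxy − (Σx)(Σy)/n = -51 − (-94.5) = 43.5
b = Sxy/Sxx = 43.5/42 = 1.035714
a = ȳ − b·x̄ = -2.625 − 1.035714·4.5 = -7.285714
ŷ(9) = a + b·9 = -7.285714 + 1.035714·9 = 2.035714

2.0357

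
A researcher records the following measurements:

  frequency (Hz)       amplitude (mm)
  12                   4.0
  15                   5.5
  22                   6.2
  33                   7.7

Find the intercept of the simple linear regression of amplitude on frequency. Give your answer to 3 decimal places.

n = 4, Σx = 82, Σy = 23.4, Σxy = 521, Σx² = 1942
Sxx = Σx² − (Σx)²/n = 1942 − 1681 = 261
Sxy = Σxy − (Σx)(Σy)/n = 521 − 479.7 = 41.3
b = Sxy/Sxx = 41.3/261 = 0.158238
a = ȳ − b·x̄ = 5.85 − 0.158238·20.5 = 2.606130

2.606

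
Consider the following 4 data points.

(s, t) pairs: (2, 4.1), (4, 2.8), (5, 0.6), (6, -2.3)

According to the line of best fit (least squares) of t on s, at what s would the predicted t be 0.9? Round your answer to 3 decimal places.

4.509

n = 4, Σx = 17, Σy = 5.2, Σxy = 8.6, Σx² = 81
Sxx = Σx² − (Σx)²/n = 81 − 72.25 = 8.75
Sxy = Σxy − (Σx)(Σy)/n = 8.6 − 22.1 = -13.5
b = Sxy/Sxx = -13.5/8.75 = -1.542857
a = ȳ − b·x̄ = 1.3 − (-1.542857)·4.25 = 7.857143
Set a + b·x = 0.9: x = (0.9 − 7.857143) / (-1.542857) = 4.509259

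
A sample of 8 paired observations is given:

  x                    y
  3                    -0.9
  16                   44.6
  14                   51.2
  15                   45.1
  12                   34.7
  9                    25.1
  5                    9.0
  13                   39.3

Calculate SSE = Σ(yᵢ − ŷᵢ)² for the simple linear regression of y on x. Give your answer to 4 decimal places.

n = 8, Σx = 87, Σy = 248.1, Σxy = 3302.4, Σx² = 1105, Σy² = 10105.01
Sxx = Σx² − (Σx)²/n = 1105 − 946.125 = 158.875
Sxy = Σxy − (Σx)(Σy)/n = 3302.4 − 2698.0875 = 604.3125
Syy = Σy² − (Σy)²/n = 10105.01 − 7694.20125 = 2410.80875
b = Sxy/Sxx = 604.3125/158.875 = 3.803698
SSE = Syy − b·Sxy = 2410.80875 − 3.803698·604.3125 = 112.186577

112.1866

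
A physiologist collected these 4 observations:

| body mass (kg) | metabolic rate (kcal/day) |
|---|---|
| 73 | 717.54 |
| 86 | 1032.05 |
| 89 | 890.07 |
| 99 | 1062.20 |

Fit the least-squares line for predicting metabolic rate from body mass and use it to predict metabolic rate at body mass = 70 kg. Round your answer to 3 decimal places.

n = 4, Σx = 347, Σy = 3701.86, Σxy = 325510.75, Σx² = 30447
Sxx = Σx² − (Σx)²/n = 30447 − 30102.25 = 344.75
Sxy = Σxy − (Σx)(Σy)/n = 325510.75 − 321136.355 = 4374.395
b = Sxy/Sxx = 4374.395/344.75 = 12.688600
a = ȳ − b·x̄ = 925.465 − 12.688600·86.75 = -175.271088
ŷ(70) = a + b·70 = -175.271088 + 12.688600·70 = 712.930943

712.931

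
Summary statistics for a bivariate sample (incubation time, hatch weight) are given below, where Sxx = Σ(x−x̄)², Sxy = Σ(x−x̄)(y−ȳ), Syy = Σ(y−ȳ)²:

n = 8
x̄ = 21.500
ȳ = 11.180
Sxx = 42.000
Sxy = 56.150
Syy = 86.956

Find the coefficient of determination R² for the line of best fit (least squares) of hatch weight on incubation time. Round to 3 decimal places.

0.863

R² = Sxy²/(Sxx·Syy) = (56.15)²/(42·86.956) = 0.863278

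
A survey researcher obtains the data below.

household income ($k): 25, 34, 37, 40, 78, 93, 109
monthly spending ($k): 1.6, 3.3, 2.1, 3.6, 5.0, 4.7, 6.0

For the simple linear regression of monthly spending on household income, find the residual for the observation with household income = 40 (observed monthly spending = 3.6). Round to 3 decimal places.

0.697

n = 7, Σx = 416, Σy = 26.3, Σxy = 1855, Σx² = 31364
Sxx = Σx² − (Σx)²/n = 31364 − 24722.285714 = 6641.714286
Sxy = Σxy − (Σx)(Σy)/n = 1855 − 1562.971429 = 292.028571
b = Sxy/Sxx = 292.028571/6641.714286 = 0.043969
a = ȳ − b·x̄ = 3.757143 − 0.043969·59.428571 = 1.144137
ŷ(40) = 1.144137 + 0.043969·40 = 2.902891
residual = y − ŷ = 3.6 − 2.902891 = 0.697109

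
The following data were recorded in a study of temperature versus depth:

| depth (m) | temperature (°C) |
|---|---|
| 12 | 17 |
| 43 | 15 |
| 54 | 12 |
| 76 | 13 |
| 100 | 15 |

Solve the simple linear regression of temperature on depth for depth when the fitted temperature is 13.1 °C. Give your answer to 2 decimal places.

n = 5, Σx = 285, Σy = 72, Σxy = 3985, Σx² = 20685
Sxx = Σx² − (Σx)²/n = 20685 − 16245 = 4440
Sxy = Σxy − (Σx)(Σy)/n = 3985 − 4104 = -119
b = Sxy/Sxx = -119/4440 = -0.026802
a = ȳ − b·x̄ = 14.4 − (-0.026802)·57 = 15.927703
Set a + b·x = 13.1: x = (13.1 − 15.927703) / (-0.026802) = 105.504202

105.50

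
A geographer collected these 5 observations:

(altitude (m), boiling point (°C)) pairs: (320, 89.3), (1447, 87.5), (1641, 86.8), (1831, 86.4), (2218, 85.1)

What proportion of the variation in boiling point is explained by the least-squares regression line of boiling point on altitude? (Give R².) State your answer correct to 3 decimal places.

0.963

n = 5, Σx = 7457, Σy = 435.1, Σxy = 644577.5, Σx² = 13161175, Σy² = 37871.95
Sxx = Σx² − (Σx)²/n = 13161175 − 11121369.8 = 2039805.2
Sxy = Σxy − (Σx)(Σy)/n = 644577.5 − 648908.14 = -4330.64
Syy = Σy² − (Σy)²/n = 37871.95 − 37862.402 = 9.548
R² = Sxy²/(Sxx·Syy) = (-4330.64)²/(2039805.2·9.548) = 0.962948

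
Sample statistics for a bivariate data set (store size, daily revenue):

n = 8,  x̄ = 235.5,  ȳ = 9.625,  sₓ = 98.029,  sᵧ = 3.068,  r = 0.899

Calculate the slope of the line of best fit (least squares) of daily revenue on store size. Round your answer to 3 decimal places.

b = r · sᵧ/sₓ = 0.899 · 3.068/98.029 = 0.028136

0.028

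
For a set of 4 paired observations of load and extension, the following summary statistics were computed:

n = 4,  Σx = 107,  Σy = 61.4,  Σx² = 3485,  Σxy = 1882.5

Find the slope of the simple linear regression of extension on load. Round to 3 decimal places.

Sxx = Σx² − (Σx)²/n = 3485 − 2862.25 = 622.75
Sxy = Σxy − (Σx)(Σy)/n = 1882.5 − 1642.45 = 240.05
b = Sxy/Sxx = 240.05/622.75 = 0.385468

0.385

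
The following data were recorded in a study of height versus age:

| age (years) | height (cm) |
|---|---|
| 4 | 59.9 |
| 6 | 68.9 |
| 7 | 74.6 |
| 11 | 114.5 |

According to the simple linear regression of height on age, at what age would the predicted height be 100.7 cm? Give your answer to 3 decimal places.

n = 4, Σx = 28, Σy = 317.9, Σxy = 2434.7, Σx² = 222
Sxx = Σx² − (Σx)²/n = 222 − 196 = 26
Sxy = Σxy − (Σx)(Σy)/n = 2434.7 − 2225.3 = 209.4
b = Sxy/Sxx = 209.4/26 = 8.053846
a = ȳ − b·x̄ = 79.475 − 8.053846·7 = 23.098077
Set a + b·x = 100.7: x = (100.7 − 23.098077) / 8.053846 = 9.635387

9.635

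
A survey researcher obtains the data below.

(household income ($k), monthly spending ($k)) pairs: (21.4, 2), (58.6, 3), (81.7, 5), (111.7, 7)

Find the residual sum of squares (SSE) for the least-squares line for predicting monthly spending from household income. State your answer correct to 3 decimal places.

0.741

n = 4, Σx = 273.4, Σy = 17, Σxy = 1409, Σx² = 23043.7, Σy² = 87
Sxx = Σx² − (Σx)²/n = 23043.7 − 18686.89 = 4356.81
Sxy = Σxy − (Σx)(Σy)/n = 1409 − 1161.95 = 247.05
Syy = Σy² − (Σy)²/n = 87 − 72.25 = 14.75
b = Sxy/Sxx = 247.05/4356.81 = 0.056704
SSE = Syy − b·Sxy = 14.75 − 0.056704·247.05 = 0.741195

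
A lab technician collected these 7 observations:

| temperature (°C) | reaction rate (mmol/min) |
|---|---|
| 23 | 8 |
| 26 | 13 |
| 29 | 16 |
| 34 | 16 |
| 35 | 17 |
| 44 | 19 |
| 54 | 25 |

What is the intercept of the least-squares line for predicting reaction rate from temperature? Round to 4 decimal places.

0.3269

n = 7, Σx = 245, Σy = 114, Σxy = 4311, Σx² = 9279
Sxx = Σx² − (Σx)²/n = 9279 − 8575 = 704
Sxy = Σxy − (Σx)(Σy)/n = 4311 − 3990 = 321
b = Sxy/Sxx = 321/704 = 0.455966
a = ȳ − b·x̄ = 16.285714 − 0.455966·35 = 0.326907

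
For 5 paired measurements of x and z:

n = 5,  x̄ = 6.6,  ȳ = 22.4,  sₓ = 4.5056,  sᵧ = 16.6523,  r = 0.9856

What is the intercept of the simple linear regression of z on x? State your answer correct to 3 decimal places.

-1.642

b = r · sᵧ/sₓ = 0.9856 · 16.6523/4.5056 = 3.642691
a = ȳ − b·x̄ = 22.4 − 3.642691·6.6 = -1.641758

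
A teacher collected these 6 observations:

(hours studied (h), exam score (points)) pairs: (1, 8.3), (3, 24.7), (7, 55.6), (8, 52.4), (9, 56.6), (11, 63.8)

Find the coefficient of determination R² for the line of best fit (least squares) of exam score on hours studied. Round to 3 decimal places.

0.945

n = 6, Σx = 39, Σy = 261.4, Σxy = 2102, Σx² = 325, Σy² = 13790.1
Sxx = Σx² − (Σx)²/n = 325 − 253.5 = 71.5
Sxy = Σxy − (Σx)(Σy)/n = 2102 − 1699.1 = 402.9
Syy = Σy² − (Σy)²/n = 13790.1 − 11388.326667 = 2401.773333
R² = Sxy²/(Sxx·Syy) = (402.9)²/(71.5·2401.773333) = 0.945271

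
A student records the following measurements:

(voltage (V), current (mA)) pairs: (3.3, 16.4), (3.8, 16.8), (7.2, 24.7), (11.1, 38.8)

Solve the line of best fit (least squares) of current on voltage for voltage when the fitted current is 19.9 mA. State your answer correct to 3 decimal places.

n = 4, Σx = 25.4, Σy = 96.7, Σxy = 726.48, Σx² = 200.38
Sxx = Σx² − (Σx)²/n = 200.38 − 161.29 = 39.09
Sxy = Σxy − (Σx)(Σy)/n = 726.48 − 614.045 = 112.435
b = Sxy/Sxx = 112.435/39.09 = 2.876311
a = ȳ − b·x̄ = 24.175 − 2.876311·6.35 = 5.910425
Set a + b·x = 19.9: x = (19.9 − 5.910425) / 2.876311 = 4.863721

4.864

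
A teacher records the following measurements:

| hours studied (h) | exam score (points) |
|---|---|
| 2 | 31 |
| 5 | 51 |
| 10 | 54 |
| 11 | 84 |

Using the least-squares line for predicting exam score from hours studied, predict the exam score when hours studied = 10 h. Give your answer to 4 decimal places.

n = 4, Σx = 28, Σy = 220, Σxy = 1781, Σx² = 250
Sxx = Σx² − (Σx)²/n = 250 − 196 = 54
Sxy = Σxy − (Σx)(Σy)/n = 1781 − 1540 = 241
b = Sxy/Sxx = 241/54 = 4.462963
a = ȳ − b·x̄ = 55 − 4.462963·7 = 23.759259
ŷ(10) = a + b·10 = 23.759259 + 4.462963·10 = 68.388889

68.3889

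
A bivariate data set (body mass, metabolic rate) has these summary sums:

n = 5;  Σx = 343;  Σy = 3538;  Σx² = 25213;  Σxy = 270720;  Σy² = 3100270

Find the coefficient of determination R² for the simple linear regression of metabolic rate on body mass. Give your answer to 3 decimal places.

0.781

Sxx = Σx² − (Σx)²/n = 25213 − 23529.8 = 1683.2
Sxy = Σxy − (Σx)(Σy)/n = 270720 − 242706.8 = 28013.2
Syy = Σy² − (Σy)²/n = 3100270 − 2503488.8 = 596781.2
R² = Sxy²/(Sxx·Syy) = (28013.2)²/(1683.2·596781.2) = 0.781222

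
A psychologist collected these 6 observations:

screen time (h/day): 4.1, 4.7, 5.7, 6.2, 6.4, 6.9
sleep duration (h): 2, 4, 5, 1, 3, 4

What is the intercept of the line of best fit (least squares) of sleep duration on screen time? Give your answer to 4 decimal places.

n = 6, Σx = 34, Σy = 19, Σxy = 108.5, Σx² = 198.4
Sxx = Σx² − (Σx)²/n = 198.4 − 192.666667 = 5.733333
Sxy = Σxy − (Σx)(Σy)/n = 108.5 − 107.666667 = 0.833333
b = Sxy/Sxx = 0.833333/5.733333 = 0.145349
a = ȳ − b·x̄ = 3.166667 − 0.145349·5.666667 = 2.343023

2.3430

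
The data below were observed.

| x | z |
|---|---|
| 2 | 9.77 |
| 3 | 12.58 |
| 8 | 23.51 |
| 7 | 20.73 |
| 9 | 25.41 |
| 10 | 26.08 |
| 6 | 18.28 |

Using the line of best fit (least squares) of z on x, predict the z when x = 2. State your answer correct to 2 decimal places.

n = 7, Σx = 45, Σy = 136.36, Σxy = 989.64, Σx² = 343
Sxx = Σx² − (Σx)²/n = 343 − 289.285714 = 53.714286
Sxy = Σxy − (Σx)(Σy)/n = 989.64 − 876.6 = 113.04
b = Sxy/Sxx = 113.04/53.714286 = 2.104468
a = ȳ − b·x̄ = 19.48 − 2.104468·6.428571 = 5.951277
ŷ(2) = a + b·2 = 5.951277 + 2.104468·2 = 10.160213

10.16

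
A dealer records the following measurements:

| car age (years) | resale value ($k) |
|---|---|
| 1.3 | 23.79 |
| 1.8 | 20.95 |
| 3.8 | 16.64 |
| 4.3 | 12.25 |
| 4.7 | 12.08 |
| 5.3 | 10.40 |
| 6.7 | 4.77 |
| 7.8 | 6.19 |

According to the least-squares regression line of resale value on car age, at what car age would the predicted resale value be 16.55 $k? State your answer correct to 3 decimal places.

3.384

n = 8, Σx = 35.7, Σy = 107.07, Σxy = 376.681, Σx² = 193.77
Sxx = Σx² − (Σx)²/n = 193.77 − 159.31125 = 34.45875
Sxy = Σxy − (Σx)(Σy)/n = 376.681 − 477.799875 = -101.118875
b = Sxy/Sxx = -101.118875/34.45875 = -2.934491
a = ȳ − b·x̄ = 13.38375 − (-2.934491)·4.4625 = 26.478914
Set a + b·x = 16.55: x = (16.55 − 26.478914) / (-2.934491) = 3.383522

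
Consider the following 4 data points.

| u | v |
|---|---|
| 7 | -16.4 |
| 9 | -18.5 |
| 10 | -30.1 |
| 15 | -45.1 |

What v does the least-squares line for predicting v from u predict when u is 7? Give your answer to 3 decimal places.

-15.341

n = 4, Σx = 41, Σy = -110.1, Σxy = -1258.8, Σx² = 455
Sxx = Σx² − (Σx)²/n = 455 − 420.25 = 34.75
Sxy = Σxy − (Σx)(Σy)/n = -1258.8 − (-1128.525) = -130.275
b = Sxy/Sxx = -130.275/34.75 = -3.748921
a = ȳ − b·x̄ = -27.525 − (-3.748921)·10.25 = 10.901439
ŷ(7) = a + b·7 = 10.901439 + (-3.748921)·7 = -15.341007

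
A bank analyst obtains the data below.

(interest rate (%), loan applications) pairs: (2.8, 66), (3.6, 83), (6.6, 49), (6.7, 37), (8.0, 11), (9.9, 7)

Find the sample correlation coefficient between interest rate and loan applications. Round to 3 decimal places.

n = 6, Σx = 37.6, Σy = 253, Σxy = 1212.2, Σx² = 271.26, Σy² = 15185
Sxx = Σx² − (Σx)²/n = 271.26 − 235.626667 = 35.633333
Sxy = Σxy − (Σx)(Σy)/n = 1212.2 − 1585.466667 = -373.266667
Syy = Σy² − (Σy)²/n = 15185 − 10668.166667 = 4516.833333
r = Sxy/√(Sxx·Syy) = -373.266667/√(160949.827778) = -373.266667/401.185528 = -0.930409

-0.930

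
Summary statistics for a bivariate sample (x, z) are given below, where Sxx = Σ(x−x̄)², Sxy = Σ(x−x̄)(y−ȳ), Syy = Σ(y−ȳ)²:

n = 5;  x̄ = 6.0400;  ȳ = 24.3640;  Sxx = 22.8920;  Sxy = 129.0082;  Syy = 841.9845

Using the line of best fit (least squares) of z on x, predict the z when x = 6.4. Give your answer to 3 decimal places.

26.393

b = Sxy/Sxx = 129.0082/22.892 = 5.635515
a = ȳ − b·x̄ = 24.364 − 5.635515·6.04 = -9.674508
ŷ(6.4) = a + b·6.4 = -9.674508 + 5.635515·6.4 = 26.392785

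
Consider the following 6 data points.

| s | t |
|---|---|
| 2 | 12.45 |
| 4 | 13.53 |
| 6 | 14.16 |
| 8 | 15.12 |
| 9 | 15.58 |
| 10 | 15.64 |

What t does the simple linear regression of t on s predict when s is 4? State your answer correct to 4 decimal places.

13.3902

n = 6, Σx = 39, Σy = 86.48, Σxy = 581.56, Σx² = 301
Sxx = Σx² − (Σx)²/n = 301 − 253.5 = 47.5
Sxy = Σxy − (Σx)(Σy)/n = 581.56 − 562.12 = 19.44
b = Sxy/Sxx = 19.44/47.5 = 0.409263
a = ȳ − b·x̄ = 14.413333 − 0.409263·6.5 = 11.753123
ŷ(4) = a + b·4 = 11.753123 + 0.409263·4 = 13.390175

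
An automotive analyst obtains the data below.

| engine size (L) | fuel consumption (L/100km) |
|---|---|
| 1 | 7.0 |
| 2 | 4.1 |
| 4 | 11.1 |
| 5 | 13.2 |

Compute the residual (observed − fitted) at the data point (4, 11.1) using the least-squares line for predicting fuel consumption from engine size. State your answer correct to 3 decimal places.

n = 4, Σx = 12, Σy = 35.4, Σxy = 125.6, Σx² = 46
Sxx = Σx² − (Σx)²/n = 46 − 36 = 10
Sxy = Σxy − (Σx)(Σy)/n = 125.6 − 106.2 = 19.4
b = Sxy/Sxx = 19.4/10 = 1.94
a = ȳ − b·x̄ = 8.85 − 1.94·3 = 3.03
ŷ(4) = 3.03 + 1.94·4 = 10.79
residual = y − ŷ = 11.1 − 10.79 = 0.31

0.310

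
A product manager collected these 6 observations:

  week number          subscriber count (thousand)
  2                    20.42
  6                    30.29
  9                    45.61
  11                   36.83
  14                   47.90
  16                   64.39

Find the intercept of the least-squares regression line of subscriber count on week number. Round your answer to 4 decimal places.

n = 6, Σx = 58, Σy = 245.44, Σxy = 2739.04, Σx² = 694
Sxx = Σx² − (Σx)²/n = 694 − 560.666667 = 133.333333
Sxy = Σxy − (Σx)(Σy)/n = 2739.04 − 2372.586667 = 366.453333
b = Sxy/Sxx = 366.453333/133.333333 = 2.7484
a = ȳ − b·x̄ = 40.906667 − 2.7484·9.666667 = 14.3388

14.3388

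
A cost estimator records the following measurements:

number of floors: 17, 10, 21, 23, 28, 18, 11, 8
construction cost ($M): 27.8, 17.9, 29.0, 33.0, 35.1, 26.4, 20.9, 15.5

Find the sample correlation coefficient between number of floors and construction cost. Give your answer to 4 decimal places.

n = 8, Σx = 136, Σy = 205.6, Σxy = 3831.5, Σx² = 2652, Σy² = 5629.28
Sxx = Σx² − (Σx)²/n = 2652 − 2312 = 340
Sxy = Σxy − (Σx)(Σy)/n = 3831.5 − 3495.2 = 336.3
Syy = Σy² − (Σy)²/n = 5629.28 − 5283.92 = 345.36
r = Sxy/√(Sxx·Syy) = 336.3/√(117422.4) = 336.3/342.669520 = 0.981412

0.9814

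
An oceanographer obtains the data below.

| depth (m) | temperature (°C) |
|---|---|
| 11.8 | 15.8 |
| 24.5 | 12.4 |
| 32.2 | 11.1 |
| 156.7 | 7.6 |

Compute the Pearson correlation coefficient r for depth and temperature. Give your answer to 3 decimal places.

n = 4, Σx = 225.2, Σy = 46.9, Σxy = 2038.58, Σx² = 26331.22, Σy² = 584.37
Sxx = Σx² − (Σx)²/n = 26331.22 − 12678.76 = 13652.46
Sxy = Σxy − (Σx)(Σy)/n = 2038.58 − 2640.47 = -601.89
Syy = Σy² − (Σy)²/n = 584.37 − 549.9025 = 34.4675
r = Sxy/√(Sxx·Syy) = -601.89/√(470566.16505) = -601.89/685.978254 = -0.877418

-0.877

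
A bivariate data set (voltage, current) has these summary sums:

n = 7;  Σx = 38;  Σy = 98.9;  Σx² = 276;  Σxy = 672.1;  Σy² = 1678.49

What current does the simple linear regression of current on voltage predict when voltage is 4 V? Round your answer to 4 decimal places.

11.3578

Sxx = Σx² − (Σx)²/n = 276 − 206.285714 = 69.714286
Sxy = Σxy − (Σx)(Σy)/n = 672.1 − 536.885714 = 135.214286
b = Sxy/Sxx = 135.214286/69.714286 = 1.939549
a = ȳ − b·x̄ = 14.128571 − 1.939549·5.428571 = 3.599590
ŷ(4) = a + b·4 = 3.599590 + 1.939549·4 = 11.357787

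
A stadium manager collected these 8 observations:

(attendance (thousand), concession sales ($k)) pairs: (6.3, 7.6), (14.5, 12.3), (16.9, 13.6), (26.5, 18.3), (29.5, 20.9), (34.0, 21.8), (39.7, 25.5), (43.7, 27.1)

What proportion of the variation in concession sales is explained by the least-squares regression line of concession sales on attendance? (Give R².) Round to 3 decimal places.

n = 8, Σx = 211.1, Σy = 147.1, Σxy = 4495.39, Σx² = 6749.83, Σy² = 3025.61
Sxx = Σx² − (Σx)²/n = 6749.83 − 5570.40125 = 1179.42875
Sxy = Σxy − (Σx)(Σy)/n = 4495.39 − 3881.60125 = 613.78875
Syy = Σy² − (Σy)²/n = 3025.61 − 2704.80125 = 320.80875
R² = Sxy²/(Sxx·Syy) = (613.78875)²/(1179.42875·320.80875) = 0.995680

0.996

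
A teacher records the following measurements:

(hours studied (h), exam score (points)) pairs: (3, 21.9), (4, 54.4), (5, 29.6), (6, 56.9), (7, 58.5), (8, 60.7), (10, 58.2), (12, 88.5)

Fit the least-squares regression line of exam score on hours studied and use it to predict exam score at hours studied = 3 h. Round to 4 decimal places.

31.8166

n = 8, Σx = 55, Σy = 428.7, Σxy = 3311.8, Σx² = 443
Sxx = Σx² − (Σx)²/n = 443 − 378.125 = 64.875
Sxy = Σxy − (Σx)(Σy)/n = 3311.8 − 2947.3125 = 364.4875
b = Sxy/Sxx = 364.4875/64.875 = 5.618304
a = ȳ − b·x̄ = 53.5875 − 5.618304·6.875 = 14.961657
ŷ(3) = a + b·3 = 14.961657 + 5.618304·3 = 31.816570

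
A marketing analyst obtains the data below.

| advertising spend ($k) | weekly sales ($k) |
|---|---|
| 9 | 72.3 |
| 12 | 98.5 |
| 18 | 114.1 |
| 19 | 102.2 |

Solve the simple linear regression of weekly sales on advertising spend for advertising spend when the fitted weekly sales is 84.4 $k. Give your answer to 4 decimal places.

n = 4, Σx = 58, Σy = 387.1, Σxy = 5828.3, Σx² = 910
Sxx = Σx² − (Σx)²/n = 910 − 841 = 69
Sxy = Σxy − (Σx)(Σy)/n = 5828.3 − 5612.95 = 215.35
b = Sxy/Sxx = 215.35/69 = 3.121014
a = ȳ − b·x̄ = 96.775 − 3.121014·14.5 = 51.520290
Set a + b·x = 84.4: x = (84.4 − 51.520290) / 3.121014 = 10.534943

10.5349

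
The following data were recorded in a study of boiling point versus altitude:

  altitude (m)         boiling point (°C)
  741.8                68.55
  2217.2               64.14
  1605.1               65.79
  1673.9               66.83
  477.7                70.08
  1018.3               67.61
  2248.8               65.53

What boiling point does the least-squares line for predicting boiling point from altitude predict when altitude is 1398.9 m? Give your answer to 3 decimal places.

67.007

n = 7, Σx = 9982.8, Σy = 468.53, Σxy = 660216.207, Σx² = 17166763.92
Sxx = Σx² − (Σx)²/n = 17166763.92 − 14236613.691429 = 2930150.228571
Sxy = Σxy − (Σx)(Σy)/n = 660216.207 − 668177.326286 = -7961.119286
b = Sxy/Sxx = -7961.119286/2930150.228571 = -0.002717
a = ȳ − b·x̄ = 66.932857 − (-0.002717)·1426.114286 = 70.807562
ŷ(1398.9) = a + b·1398.9 = 70.807562 + (-0.002717)·1398.9 = 67.006797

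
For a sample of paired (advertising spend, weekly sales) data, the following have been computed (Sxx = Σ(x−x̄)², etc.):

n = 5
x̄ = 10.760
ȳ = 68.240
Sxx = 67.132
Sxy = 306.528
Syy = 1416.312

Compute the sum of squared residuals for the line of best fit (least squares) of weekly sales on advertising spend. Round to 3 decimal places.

16.690

b = Sxy/Sxx = 306.528/67.132 = 4.566049
SSE = Syy − b·Sxy = 1416.312 − 4.566049·306.528 = 16.690139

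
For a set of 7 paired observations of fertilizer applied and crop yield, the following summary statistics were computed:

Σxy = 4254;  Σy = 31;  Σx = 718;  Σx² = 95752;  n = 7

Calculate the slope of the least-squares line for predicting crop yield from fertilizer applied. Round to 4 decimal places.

Sxx = Σx² − (Σx)²/n = 95752 − 73646.285714 = 22105.714286
Sxy = Σxy − (Σx)(Σy)/n = 4254 − 3179.714286 = 1074.285714
b = Sxy/Sxx = 1074.285714/22105.714286 = 0.048598

0.0486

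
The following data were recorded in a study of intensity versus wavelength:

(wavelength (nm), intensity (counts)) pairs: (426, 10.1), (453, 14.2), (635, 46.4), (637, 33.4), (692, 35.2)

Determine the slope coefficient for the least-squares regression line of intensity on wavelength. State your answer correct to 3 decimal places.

0.114

n = 5, Σx = 2843, Σy = 139.3, Σxy = 85833.4, Σx² = 1674543
Sxx = Σx² − (Σx)²/n = 1674543 − 1616529.8 = 58013.2
Sxy = Σxy − (Σx)(Σy)/n = 85833.4 − 79205.98 = 6627.42
b = Sxy/Sxx = 6627.42/58013.2 = 0.114240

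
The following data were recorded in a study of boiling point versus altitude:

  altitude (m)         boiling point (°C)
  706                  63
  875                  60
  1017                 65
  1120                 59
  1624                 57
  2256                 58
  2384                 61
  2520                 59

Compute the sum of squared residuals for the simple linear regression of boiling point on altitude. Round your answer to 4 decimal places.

38.0948

n = 8, Σx = 12502, Σy = 482, Σxy = 746683, Σx² = 23313518, Σy² = 29090
Sxx = Σx² − (Σx)²/n = 23313518 − 19537500.5 = 3776017.5
Sxy = Σxy − (Σx)(Σy)/n = 746683 − 753245.5 = -6562.5
Syy = Σy² − (Σy)²/n = 29090 − 29040.5 = 49.5
b = Sxy/Sxx = -6562.5/3776017.5 = -0.001738
SSE = Syy − b·Sxy = 49.5 − (-0.001738)·(-6562.5) = 38.094755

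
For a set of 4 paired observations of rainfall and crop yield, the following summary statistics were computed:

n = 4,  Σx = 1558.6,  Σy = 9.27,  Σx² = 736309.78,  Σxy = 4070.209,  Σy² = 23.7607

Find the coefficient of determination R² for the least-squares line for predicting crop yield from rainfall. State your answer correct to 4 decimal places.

Sxx = Σx² − (Σx)²/n = 736309.78 − 607308.49 = 129001.29
Sxy = Σxy − (Σx)(Σy)/n = 4070.209 − 3612.0555 = 458.1535
Syy = Σy² − (Σy)²/n = 23.7607 − 21.483225 = 2.277475
R² = Sxy²/(Sxx·Syy) = (458.1535)²/(129001.29·2.277475) = 0.714454

0.7145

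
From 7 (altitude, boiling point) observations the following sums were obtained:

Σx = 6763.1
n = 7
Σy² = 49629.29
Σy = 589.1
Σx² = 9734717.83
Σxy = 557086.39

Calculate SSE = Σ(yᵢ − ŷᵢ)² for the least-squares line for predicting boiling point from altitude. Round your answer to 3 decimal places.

6.747

Sxx = Σx² − (Σx)²/n = 9734717.83 − 6534217.372857 = 3200500.457143
Sxy = Σxy − (Σx)(Σy)/n = 557086.39 − 569163.172857 = -12076.782857
Syy = Σy² − (Σy)²/n = 49629.29 − 49576.972857 = 52.317143
b = Sxy/Sxx = -12076.782857/3200500.457143 = -0.003773
SSE = Syy − b·Sxy = 52.317143 − (-0.003773)·(-12076.782857) = 6.746556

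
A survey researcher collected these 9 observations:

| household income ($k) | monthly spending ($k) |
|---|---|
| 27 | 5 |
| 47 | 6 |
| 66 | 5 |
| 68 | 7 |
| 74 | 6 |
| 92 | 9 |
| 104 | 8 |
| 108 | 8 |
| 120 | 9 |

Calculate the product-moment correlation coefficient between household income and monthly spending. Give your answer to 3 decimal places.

n = 9, Σx = 706, Σy = 63, Σxy = 5271, Σx² = 62738, Σy² = 461
Sxx = Σx² − (Σx)²/n = 62738 − 55381.777778 = 7356.222222
Sxy = Σxy − (Σx)(Σy)/n = 5271 − 4942 = 329
Syy = Σy² − (Σy)²/n = 461 − 441 = 20
r = Sxy/√(Sxx·Syy) = 329/√(147124.444444) = 329/383.568044 = 0.857736

0.858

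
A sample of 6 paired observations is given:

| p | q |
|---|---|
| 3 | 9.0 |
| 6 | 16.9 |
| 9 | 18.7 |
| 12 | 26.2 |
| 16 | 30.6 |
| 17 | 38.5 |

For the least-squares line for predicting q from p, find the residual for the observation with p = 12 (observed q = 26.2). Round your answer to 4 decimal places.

n = 6, Σx = 63, Σy = 139.9, Σxy = 1755.2, Σx² = 815
Sxx = Σx² − (Σx)²/n = 815 − 661.5 = 153.5
Sxy = Σxy − (Σx)(Σy)/n = 1755.2 − 1468.95 = 286.25
b = Sxy/Sxx = 286.25/153.5 = 1.864821
a = ȳ − b·x̄ = 23.316667 − 1.864821·10.5 = 3.736048
ŷ(12) = 3.736048 + 1.864821·12 = 26.113898
residual = y − ŷ = 26.2 − 26.113898 = 0.086102

0.0861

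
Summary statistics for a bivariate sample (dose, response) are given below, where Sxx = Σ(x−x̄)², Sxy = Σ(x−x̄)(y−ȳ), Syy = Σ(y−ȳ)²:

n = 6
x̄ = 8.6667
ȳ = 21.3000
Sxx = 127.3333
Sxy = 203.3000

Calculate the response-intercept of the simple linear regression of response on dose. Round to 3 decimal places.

7.463

b = Sxy/Sxx = 203.3/127.3333 = 1.596597
a = ȳ − b·x̄ = 21.3 − 1.596597·8.6667 = 7.462770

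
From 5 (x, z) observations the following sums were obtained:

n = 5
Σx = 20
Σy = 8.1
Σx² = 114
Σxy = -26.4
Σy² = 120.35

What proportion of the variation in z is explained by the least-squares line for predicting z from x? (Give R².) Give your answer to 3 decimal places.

0.948

Sxx = Σx² − (Σx)²/n = 114 − 80 = 34
Sxy = Σxy − (Σx)(Σy)/n = -26.4 − 32.4 = -58.8
Syy = Σy² − (Σy)²/n = 120.35 − 13.122 = 107.228
R² = Sxy²/(Sxx·Syy) = (-58.8)²/(34·107.228) = 0.948348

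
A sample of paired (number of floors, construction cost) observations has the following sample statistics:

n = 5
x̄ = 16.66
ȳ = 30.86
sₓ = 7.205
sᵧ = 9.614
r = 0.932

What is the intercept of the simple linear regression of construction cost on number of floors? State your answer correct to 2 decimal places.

b = r · sᵧ/sₓ = 0.932 · 9.614/7.205 = 1.243615
a = ȳ − b·x̄ = 30.86 − 1.243615·16.66 = 10.141370

10.14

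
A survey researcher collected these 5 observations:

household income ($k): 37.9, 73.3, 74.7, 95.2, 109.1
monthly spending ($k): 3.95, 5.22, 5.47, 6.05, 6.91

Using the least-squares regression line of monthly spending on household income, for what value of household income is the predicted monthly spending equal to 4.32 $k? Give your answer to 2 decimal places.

48.22

n = 5, Σx = 390.2, Σy = 27.6, Σxy = 2270.781, Σx² = 33355.24
Sxx = Σx² − (Σx)²/n = 33355.24 − 30451.208 = 2904.032
Sxy = Σxy − (Σx)(Σy)/n = 2270.781 − 2153.904 = 116.877
b = Sxy/Sxx = 116.877/2904.032 = 0.040246
a = ȳ − b·x̄ = 5.52 − 0.040246·78.04 = 2.379166
Set a + b·x = 4.32: x = (4.32 − 2.379166) / 0.040246 = 48.223711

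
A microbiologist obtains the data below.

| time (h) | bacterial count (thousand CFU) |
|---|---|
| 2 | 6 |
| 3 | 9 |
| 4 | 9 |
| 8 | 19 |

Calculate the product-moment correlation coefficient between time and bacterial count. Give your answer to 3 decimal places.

n = 4, Σx = 17, Σy = 43, Σxy = 227, Σx² = 93, Σy² = 559
Sxx = Σx² − (Σx)²/n = 93 − 72.25 = 20.75
Sxy = Σxy − (Σx)(Σy)/n = 227 − 182.75 = 44.25
Syy = Σy² − (Σy)²/n = 559 − 462.25 = 96.75
r = Sxy/√(Sxx·Syy) = 44.25/√(2007.5625) = 44.25/44.805831 = 0.987595

0.988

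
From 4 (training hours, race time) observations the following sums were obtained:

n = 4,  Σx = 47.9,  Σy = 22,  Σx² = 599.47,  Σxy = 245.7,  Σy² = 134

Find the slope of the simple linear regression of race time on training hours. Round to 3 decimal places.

-0.686

Sxx = Σx² − (Σx)²/n = 599.47 − 573.6025 = 25.8675
Sxy = Σxy − (Σx)(Σy)/n = 245.7 − 263.45 = -17.75
b = Sxy/Sxx = -17.75/25.8675 = -0.686189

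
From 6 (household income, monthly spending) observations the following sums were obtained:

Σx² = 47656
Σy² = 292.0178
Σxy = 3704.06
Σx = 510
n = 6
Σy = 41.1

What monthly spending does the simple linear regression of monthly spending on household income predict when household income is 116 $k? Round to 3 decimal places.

Sxx = Σx² − (Σx)²/n = 47656 − 43350 = 4306
Sxy = Σxy − (Σx)(Σy)/n = 3704.06 − 3493.5 = 210.56
b = Sxy/Sxx = 210.56/4306 = 0.048899
a = ȳ − b·x̄ = 6.85 − 0.048899·85 = 2.693567
ŷ(116) = a + b·116 = 2.693567 + 0.048899·116 = 8.365876

8.366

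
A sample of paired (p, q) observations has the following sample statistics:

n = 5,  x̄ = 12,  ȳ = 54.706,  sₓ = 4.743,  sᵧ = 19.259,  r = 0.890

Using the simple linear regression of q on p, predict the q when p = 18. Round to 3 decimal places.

76.389

b = r · sᵧ/sₓ = 0.89 · 19.259/4.743 = 3.613854
a = ȳ − b·x̄ = 54.706 − 3.613854·12 = 11.339751
ŷ(18) = a + b·18 = 11.339751 + 3.613854·18 = 76.389125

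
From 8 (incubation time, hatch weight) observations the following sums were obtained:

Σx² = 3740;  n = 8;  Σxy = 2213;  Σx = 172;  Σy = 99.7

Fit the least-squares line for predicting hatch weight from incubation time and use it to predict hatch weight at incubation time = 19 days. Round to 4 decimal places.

Sxx = Σx² − (Σx)²/n = 3740 − 3698 = 42
Sxy = Σxy − (Σx)(Σy)/n = 2213 − 2143.55 = 69.45
b = Sxy/Sxx = 69.45/42 = 1.653571
a = ȳ − b·x̄ = 12.4625 − 1.653571·21.5 = -23.089286
ŷ(19) = a + b·19 = -23.089286 + 1.653571·19 = 8.328571

8.3286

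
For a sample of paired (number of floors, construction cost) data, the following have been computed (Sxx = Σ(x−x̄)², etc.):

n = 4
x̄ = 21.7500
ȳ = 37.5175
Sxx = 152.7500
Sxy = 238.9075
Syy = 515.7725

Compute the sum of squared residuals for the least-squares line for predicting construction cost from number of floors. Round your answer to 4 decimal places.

b = Sxy/Sxx = 238.9075/152.75 = 1.564043
SSE = Syy − b·Sxy = 515.7725 − 1.564043·238.9075 = 142.111004

142.1110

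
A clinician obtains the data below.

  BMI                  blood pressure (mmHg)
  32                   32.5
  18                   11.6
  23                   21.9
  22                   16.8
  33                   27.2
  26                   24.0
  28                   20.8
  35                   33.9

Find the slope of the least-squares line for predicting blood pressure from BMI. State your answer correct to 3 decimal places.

n = 8, Σx = 217, Σy = 188.7, Σxy = 5412.6, Σx² = 6135
Sxx = Σx² − (Σx)²/n = 6135 − 5886.125 = 248.875
Sxy = Σxy − (Σx)(Σy)/n = 5412.6 − 5118.4875 = 294.1125
b = Sxy/Sxx = 294.1125/248.875 = 1.181768

1.182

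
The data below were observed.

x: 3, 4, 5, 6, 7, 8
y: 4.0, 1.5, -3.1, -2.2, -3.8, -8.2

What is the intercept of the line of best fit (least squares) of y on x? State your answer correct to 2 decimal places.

n = 6, Σx = 33, Σy = -11.8, Σxy = -102.9, Σx² = 199
Sxx = Σx² − (Σx)²/n = 199 − 181.5 = 17.5
Sxy = Σxy − (Σx)(Σy)/n = -102.9 − (-64.9) = -38
b = Sxy/Sxx = -38/17.5 = -2.171429
a = ȳ − b·x̄ = -1.966667 − (-2.171429)·5.5 = 9.976190

9.98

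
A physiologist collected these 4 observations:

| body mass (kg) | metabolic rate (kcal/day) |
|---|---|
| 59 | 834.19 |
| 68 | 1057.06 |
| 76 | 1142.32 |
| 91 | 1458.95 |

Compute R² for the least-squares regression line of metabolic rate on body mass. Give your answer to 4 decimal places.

n = 4, Σx = 294, Σy = 4492.52, Σxy = 340678.06, Σx² = 22162, Σy² = 5246678.8846
Sxx = Σx² − (Σx)²/n = 22162 − 21609 = 553
Sxy = Σxy − (Σx)(Σy)/n = 340678.06 − 330200.22 = 10477.84
Syy = Σy² − (Σy)²/n = 5246678.8846 − 5045683.9876 = 200994.897
R² = Sxy²/(Sxx·Syy) = (10477.84)²/(553·200994.897) = 0.987719

0.9877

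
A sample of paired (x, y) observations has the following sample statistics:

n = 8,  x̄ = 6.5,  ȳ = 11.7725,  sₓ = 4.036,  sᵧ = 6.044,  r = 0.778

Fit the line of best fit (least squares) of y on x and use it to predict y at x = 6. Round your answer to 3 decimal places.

b = r · sᵧ/sₓ = 0.778 · 6.044/4.036 = 1.165072
a = ȳ − b·x̄ = 11.7725 − 1.165072·6.5 = 4.199530
ŷ(6) = a + b·6 = 4.199530 + 1.165072·6 = 11.189964

11.190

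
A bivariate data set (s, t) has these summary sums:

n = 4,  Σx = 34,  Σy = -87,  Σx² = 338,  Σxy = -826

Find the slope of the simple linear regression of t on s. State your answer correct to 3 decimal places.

Sxx = Σx² − (Σx)²/n = 338 − 289 = 49
Sxy = Σxy − (Σx)(Σy)/n = -826 − (-739.5) = -86.5
b = Sxy/Sxx = -86.5/49 = -1.765306

-1.765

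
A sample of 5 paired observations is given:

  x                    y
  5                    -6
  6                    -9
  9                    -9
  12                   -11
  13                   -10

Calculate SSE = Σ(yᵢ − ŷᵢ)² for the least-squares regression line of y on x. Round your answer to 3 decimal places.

4.320

n = 5, Σx = 45, Σy = -45, Σxy = -427, Σx² = 455, Σy² = 419
Sxx = Σx² − (Σx)²/n = 455 − 405 = 50
Sxy = Σxy − (Σx)(Σy)/n = -427 − (-405) = -22
Syy = Σy² − (Σy)²/n = 419 − 405 = 14
b = Sxy/Sxx = -22/50 = -0.44
SSE = Syy − b·Sxy = 14 − (-0.44)·(-22) = 4.32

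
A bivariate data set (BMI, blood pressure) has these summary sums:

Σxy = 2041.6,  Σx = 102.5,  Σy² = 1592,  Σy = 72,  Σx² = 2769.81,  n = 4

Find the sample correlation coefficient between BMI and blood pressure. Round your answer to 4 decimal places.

Sxx = Σx² − (Σx)²/n = 2769.81 − 2626.5625 = 143.2475
Sxy = Σxy − (Σx)(Σy)/n = 2041.6 − 1845 = 196.6
Syy = Σy² − (Σy)²/n = 1592 − 1296 = 296
r = Sxy/√(Sxx·Syy) = 196.6/√(42401.26) = 196.6/205.915662 = 0.954760

0.9548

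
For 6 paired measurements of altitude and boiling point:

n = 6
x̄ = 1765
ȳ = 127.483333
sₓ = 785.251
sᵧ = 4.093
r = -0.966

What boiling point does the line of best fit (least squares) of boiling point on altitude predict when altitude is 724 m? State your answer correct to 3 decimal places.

b = r · sᵧ/sₓ = -0.966 · 4.093/785.251 = -0.005035
a = ȳ − b·x̄ = 127.483333 − (-0.005035)·1765 = 136.370331
ŷ(724) = a + b·724 = 136.370331 + (-0.005035)·724 = 132.724900

132.725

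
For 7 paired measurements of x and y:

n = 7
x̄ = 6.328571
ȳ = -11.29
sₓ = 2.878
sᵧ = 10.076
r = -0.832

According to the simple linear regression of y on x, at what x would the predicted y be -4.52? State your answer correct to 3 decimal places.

4.004

b = r · sᵧ/sₓ = -0.832 · 10.076/2.878 = -2.912867
a = ȳ − b·x̄ = -11.29 − (-2.912867)·6.328571 = 7.144287
Set a + b·x = -4.52: x = (-4.52 − 7.144287) / (-2.912867) = 4.004401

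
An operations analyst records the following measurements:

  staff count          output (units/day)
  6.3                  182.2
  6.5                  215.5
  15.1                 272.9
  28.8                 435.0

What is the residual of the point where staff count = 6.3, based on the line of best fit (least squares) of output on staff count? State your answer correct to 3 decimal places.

n = 4, Σx = 56.7, Σy = 1105.6, Σxy = 19197.4, Σx² = 1139.39
Sxx = Σx² − (Σx)²/n = 1139.39 − 803.7225 = 335.6675
Sxy = Σxy − (Σx)(Σy)/n = 19197.4 − 15671.88 = 3525.52
b = Sxy/Sxx = 3525.52/335.6675 = 10.503013
a = ȳ − b·x̄ = 276.4 − 10.503013·14.175 = 127.519796
ŷ(6.3) = 127.519796 + 10.503013·6.3 = 193.688775
residual = y − ŷ = 182.2 − 193.688775 = -11.488775

-11.489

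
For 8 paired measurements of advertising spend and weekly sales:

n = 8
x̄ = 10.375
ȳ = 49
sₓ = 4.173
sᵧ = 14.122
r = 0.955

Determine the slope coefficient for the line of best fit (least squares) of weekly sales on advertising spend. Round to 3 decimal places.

b = r · sᵧ/sₓ = 0.955 · 14.122/4.173 = 3.231850

3.232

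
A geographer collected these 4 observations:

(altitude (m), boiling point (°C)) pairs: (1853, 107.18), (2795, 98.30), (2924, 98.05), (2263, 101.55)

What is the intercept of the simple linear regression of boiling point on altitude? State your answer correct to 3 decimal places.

121.788

n = 4, Σx = 9835, Σy = 405.08, Σxy = 989858.89, Σx² = 24916579
Sxx = Σx² − (Σx)²/n = 24916579 − 24181806.25 = 734772.75
Sxy = Σxy − (Σx)(Σy)/n = 989858.89 − 995990.45 = -6131.56
b = Sxy/Sxx = -6131.56/734772.75 = -0.008345
a = ȳ − b·x̄ = 101.27 − (-0.008345)·2458.75 = 121.787872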